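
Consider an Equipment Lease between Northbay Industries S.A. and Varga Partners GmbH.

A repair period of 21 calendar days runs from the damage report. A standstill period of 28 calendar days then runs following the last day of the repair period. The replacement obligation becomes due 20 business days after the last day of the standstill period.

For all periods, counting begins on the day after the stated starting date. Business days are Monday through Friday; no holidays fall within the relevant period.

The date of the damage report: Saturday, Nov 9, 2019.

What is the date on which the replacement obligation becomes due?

Jan 24, 2020

Adding 21 calendar days to Nov 9, 2019 gives Nov 30, 2019, which is the last day of the repair period.
Adding 28 calendar days to Nov 30, 2019 gives Dec 28, 2019, which is the last day of the standstill period.
The date on which the replacement obligation becomes due: 20 business days after Saturday, Dec 28, 2019, skipping weekends — Dec 30, Dec 31, Jan 1, Jan 2, …, Jan 22, Jan 23, Jan 24 — lands on Friday, Jan 24, 2020.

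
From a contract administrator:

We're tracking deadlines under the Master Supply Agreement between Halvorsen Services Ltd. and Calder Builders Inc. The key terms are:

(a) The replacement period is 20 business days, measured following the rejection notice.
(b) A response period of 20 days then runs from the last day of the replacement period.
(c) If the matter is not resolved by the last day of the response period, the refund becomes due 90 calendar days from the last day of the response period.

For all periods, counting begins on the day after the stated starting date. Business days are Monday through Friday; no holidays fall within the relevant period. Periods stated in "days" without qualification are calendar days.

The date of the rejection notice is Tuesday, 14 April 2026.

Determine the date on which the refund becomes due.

From Tuesday, 14 April 2026, 20 business days (Apr 15, Apr 16, Apr 17, Apr 20, …, May 8, May 11, May 12, skipping weekends) brings us to Tuesday, 12 May 2026, which is the last day of the replacement period.
The last day of the response period: 12 May 2026 + 20 days = 1 June 2026.
The date on which the refund becomes due: 1 June 2026 + 90 days = 30 August 2026.

30 August 2026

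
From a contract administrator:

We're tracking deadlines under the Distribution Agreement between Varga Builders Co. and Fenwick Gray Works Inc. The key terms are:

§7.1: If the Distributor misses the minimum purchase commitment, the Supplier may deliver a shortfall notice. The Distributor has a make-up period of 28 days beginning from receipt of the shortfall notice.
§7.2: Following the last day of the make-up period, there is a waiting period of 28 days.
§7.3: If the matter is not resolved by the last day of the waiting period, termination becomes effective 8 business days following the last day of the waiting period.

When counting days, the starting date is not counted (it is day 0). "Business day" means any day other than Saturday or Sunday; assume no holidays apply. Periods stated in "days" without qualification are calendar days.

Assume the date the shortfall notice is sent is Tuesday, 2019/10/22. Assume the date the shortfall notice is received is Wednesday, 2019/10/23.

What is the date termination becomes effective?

2019/12/30

The last day of the make-up period: 2019/10/23 + 28 days = 2019/11/20.
Adding 28 calendar days to 2019/11/20 gives 2019/12/18, which is the last day of the waiting period.
The date termination becomes effective: 8 business days after Wednesday, 2019/12/18, skipping weekends — Dec 19, Dec 20, Dec 23, Dec 24, Dec 25, Dec 26, Dec 27, Dec 30 — lands on Monday, 2019/12/30.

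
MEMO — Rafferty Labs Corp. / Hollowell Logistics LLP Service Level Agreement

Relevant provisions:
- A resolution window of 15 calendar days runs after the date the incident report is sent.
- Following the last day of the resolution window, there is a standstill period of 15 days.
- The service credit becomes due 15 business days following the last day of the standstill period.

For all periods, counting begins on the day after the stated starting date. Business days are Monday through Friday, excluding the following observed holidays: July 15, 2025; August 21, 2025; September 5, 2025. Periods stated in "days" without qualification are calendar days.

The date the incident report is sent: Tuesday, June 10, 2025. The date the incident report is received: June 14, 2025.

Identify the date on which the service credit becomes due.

August 1, 2025

The last day of the resolution window: June 10, 2025 + 15 days = June 25, 2025.
Adding 15 calendar days to June 25, 2025 gives July 10, 2025, which is the last day of the standstill period.
From Thursday, July 10, 2025, 15 business days (Jul 11, Jul 14, Jul 16, Jul 17, …, Jul 30, Jul 31, Aug 1, skipping weekends and the listed holiday on Jul 15) brings us to Friday, August 1, 2025, which is the date on which the service credit becomes due.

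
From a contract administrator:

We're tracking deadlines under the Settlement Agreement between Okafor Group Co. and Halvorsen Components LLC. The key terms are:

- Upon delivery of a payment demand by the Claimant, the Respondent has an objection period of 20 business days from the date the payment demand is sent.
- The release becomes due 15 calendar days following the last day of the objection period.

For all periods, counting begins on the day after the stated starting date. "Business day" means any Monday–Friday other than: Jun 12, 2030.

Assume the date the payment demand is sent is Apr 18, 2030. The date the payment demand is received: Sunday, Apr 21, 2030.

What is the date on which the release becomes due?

From Thursday, Apr 18, 2030, 20 business days (Apr 19, Apr 22, Apr 23, Apr 24, …, May 14, May 15, May 16, skipping weekends) brings us to Thursday, May 16, 2030, which is the last day of the objection period.
The date on which the release becomes due: May 16, 2030 + 15 days = May 31, 2030.

May 31, 2030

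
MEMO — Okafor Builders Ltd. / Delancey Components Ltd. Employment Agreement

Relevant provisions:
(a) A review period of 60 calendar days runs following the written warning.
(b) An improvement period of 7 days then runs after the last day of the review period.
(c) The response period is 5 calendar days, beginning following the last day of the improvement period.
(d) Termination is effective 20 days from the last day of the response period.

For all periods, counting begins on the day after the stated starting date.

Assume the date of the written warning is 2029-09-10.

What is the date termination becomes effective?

Adding 60 calendar days to 2029-09-10 gives 2029-11-09, which is the last day of the review period.
Adding 7 calendar days to 2029-11-09 gives 2029-11-16, which is the last day of the improvement period.
Adding 5 calendar days to 2029-11-16 gives 2029-11-21, which is the last day of the response period.
Adding 20 calendar days to 2029-11-21 gives 2029-12-11, which is the date termination becomes effective.

2029-12-11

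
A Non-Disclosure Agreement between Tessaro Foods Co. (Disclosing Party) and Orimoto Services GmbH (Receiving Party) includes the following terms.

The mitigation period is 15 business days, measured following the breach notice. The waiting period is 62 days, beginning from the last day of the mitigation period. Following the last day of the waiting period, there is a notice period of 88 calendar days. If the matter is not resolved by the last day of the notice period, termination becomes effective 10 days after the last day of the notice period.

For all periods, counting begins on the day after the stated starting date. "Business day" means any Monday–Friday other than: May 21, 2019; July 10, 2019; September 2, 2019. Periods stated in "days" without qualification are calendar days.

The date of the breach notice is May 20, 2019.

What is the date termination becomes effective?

November 18, 2019

The last day of the mitigation period: counting 15 business days from Monday, May 20, 2019 (May 22, May 23, May 24, May 27, …, Jun 7, Jun 10, Jun 11, skipping weekends and the listed holiday on May 21) reaches Tuesday, June 11, 2019.
The last day of the waiting period: June 11, 2019 + 62 days = August 12, 2019.
Adding 88 calendar days to August 12, 2019 gives November 8, 2019, which is the last day of the notice period.
Adding 10 calendar days to November 8, 2019 gives November 18, 2019, which is the date termination becomes effective.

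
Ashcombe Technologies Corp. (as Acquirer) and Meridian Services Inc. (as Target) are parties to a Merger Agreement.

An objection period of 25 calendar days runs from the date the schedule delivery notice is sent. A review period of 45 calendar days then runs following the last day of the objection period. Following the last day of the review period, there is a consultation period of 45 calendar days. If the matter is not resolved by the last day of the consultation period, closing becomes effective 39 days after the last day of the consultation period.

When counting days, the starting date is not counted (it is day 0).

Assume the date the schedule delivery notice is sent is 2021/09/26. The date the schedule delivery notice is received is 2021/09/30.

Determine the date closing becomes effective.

Adding 25 calendar days to 2021/09/26 gives 2021/10/21, which is the last day of the objection period.
The last day of the review period: 2021/10/21 + 45 days = 2021/12/05.
The last day of the consultation period: 2021/12/05 + 45 days = 2022/01/19.
Adding 39 calendar days to 2022/01/19 gives 2022/02/27, which is the date closing becomes effective.

2022/02/27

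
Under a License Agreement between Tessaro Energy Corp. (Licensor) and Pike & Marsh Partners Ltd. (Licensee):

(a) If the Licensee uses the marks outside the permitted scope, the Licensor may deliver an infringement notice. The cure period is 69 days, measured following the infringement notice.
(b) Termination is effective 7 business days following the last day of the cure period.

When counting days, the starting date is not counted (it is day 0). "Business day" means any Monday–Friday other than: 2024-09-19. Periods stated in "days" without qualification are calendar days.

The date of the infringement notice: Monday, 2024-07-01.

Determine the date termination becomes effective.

The last day of the cure period: 2024-07-01 + 69 days = 2024-09-08.
The date termination becomes effective: counting 7 business days from Sunday, 2024-09-08 (Sep 9, Sep 10, Sep 11, Sep 12, Sep 13, Sep 16, Sep 17, skipping weekends) reaches Tuesday, 2024-09-17.

2024-09-17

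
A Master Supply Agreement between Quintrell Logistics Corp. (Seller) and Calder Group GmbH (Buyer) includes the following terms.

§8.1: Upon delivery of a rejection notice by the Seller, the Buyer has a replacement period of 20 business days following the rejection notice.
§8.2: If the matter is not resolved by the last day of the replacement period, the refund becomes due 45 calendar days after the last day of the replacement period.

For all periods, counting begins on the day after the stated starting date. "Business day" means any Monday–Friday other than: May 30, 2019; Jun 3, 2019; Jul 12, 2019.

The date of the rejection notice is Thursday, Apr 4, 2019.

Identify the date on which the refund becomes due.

The last day of the replacement period: counting 20 business days from Thursday, Apr 4, 2019 (Apr 5, Apr 8, Apr 9, Apr 10, …, Apr 30, May 1, May 2, skipping weekends) reaches Thursday, May 2, 2019.
The date on which the refund becomes due: 45 calendar days after May 2, 2019 is Jun 16, 2019.

Jun 16, 2019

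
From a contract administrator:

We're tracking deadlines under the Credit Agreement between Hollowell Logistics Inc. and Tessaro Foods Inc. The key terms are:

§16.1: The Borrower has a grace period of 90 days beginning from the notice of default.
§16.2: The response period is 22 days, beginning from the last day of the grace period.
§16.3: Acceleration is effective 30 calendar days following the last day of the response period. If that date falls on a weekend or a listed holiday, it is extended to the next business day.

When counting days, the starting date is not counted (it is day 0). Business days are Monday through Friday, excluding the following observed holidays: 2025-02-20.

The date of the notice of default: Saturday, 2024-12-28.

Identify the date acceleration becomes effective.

2025-05-19

The last day of the grace period: 2024-12-28 + 90 days = 2025-03-28.
The last day of the response period: 22 calendar days after 2025-03-28 is 2025-04-19.
Adding 30 calendar days to 2025-04-19 gives 2025-05-19, which is the date acceleration becomes effective. 2025-05-19 is a Monday and is not a listed holiday, so no roll-forward applies.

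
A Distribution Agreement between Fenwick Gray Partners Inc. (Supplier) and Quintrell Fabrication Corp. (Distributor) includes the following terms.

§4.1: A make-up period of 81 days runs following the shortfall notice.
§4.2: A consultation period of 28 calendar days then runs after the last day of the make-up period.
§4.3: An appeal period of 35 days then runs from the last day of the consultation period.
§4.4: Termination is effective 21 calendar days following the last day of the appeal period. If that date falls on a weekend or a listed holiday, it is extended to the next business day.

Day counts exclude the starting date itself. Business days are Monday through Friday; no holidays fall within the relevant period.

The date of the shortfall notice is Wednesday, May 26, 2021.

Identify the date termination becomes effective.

Adding 81 calendar days to May 26, 2021 gives August 15, 2021, which is the last day of the make-up period.
The last day of the consultation period: 28 calendar days after August 15, 2021 is September 12, 2021.
The last day of the appeal period: 35 calendar days after September 12, 2021 is October 17, 2021.
Adding 21 calendar days to October 17, 2021 gives November 7, 2021, which is the date termination becomes effective. That falls on a Sunday, so it rolls to the next business day, Monday, November 8, 2021.

November 8, 2021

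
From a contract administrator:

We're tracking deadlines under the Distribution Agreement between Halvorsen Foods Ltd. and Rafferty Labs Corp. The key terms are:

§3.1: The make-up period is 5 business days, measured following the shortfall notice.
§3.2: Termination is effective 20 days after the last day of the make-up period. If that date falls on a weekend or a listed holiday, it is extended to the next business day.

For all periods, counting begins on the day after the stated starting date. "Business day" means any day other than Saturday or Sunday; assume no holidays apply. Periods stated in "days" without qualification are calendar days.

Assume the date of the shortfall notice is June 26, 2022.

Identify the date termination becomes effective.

July 21, 2022

The last day of the make-up period: counting 5 business days from Sunday, June 26, 2022 (Jun 27, Jun 28, Jun 29, Jun 30, Jul 1, skipping weekends) reaches Friday, July 1, 2022.
Adding 20 calendar days to July 1, 2022 gives July 21, 2022, which is the date termination becomes effective. July 21, 2022 is a Thursday, so no roll-forward applies.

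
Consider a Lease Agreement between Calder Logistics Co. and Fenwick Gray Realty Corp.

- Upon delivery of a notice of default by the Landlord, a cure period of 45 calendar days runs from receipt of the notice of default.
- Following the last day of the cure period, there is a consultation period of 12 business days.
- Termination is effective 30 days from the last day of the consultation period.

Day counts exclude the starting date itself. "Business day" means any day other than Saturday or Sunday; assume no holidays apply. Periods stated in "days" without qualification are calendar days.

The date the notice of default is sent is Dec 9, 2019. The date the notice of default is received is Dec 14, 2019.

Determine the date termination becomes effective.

Adding 45 calendar days to Dec 14, 2019 gives Jan 28, 2020, which is the last day of the cure period.
The last day of the consultation period: 12 business days after Tuesday, Jan 28, 2020, skipping weekends — Jan 29, Jan 30, Jan 31, Feb 3, …, Feb 11, Feb 12, Feb 13 — lands on Thursday, Feb 13, 2020.
Adding 30 calendar days to Feb 13, 2020 gives Mar 14, 2020, which is the date termination becomes effective.

Mar 14, 2020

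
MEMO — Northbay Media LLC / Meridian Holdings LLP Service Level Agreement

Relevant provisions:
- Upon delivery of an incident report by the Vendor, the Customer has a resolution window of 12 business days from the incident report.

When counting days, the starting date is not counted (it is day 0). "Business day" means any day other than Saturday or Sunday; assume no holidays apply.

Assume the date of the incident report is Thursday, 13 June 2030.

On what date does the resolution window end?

1 July 2030

The last day of the resolution window: 12 business days after Thursday, 13 June 2030, skipping weekends — Jun 14, Jun 17, Jun 18, Jun 19, …, Jun 27, Jun 28, Jul 1 — lands on Monday, 1 July 2030.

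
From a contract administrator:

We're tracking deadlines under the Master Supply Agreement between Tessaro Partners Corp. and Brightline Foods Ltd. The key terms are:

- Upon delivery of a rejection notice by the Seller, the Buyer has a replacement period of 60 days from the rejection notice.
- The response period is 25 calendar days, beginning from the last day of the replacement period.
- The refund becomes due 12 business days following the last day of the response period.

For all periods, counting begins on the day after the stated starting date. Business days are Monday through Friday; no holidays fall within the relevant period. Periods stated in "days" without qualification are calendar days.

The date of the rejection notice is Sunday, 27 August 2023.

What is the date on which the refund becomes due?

6 December 2023

The last day of the replacement period: 27 August 2023 + 60 days = 26 October 2023.
The last day of the response period: 26 October 2023 + 25 days = 20 November 2023.
The date on which the refund becomes due: 12 business days after Monday, 20 November 2023, skipping weekends — Nov 21, Nov 22, Nov 23, Nov 24, …, Dec 4, Dec 5, Dec 6 — lands on Wednesday, 6 December 2023.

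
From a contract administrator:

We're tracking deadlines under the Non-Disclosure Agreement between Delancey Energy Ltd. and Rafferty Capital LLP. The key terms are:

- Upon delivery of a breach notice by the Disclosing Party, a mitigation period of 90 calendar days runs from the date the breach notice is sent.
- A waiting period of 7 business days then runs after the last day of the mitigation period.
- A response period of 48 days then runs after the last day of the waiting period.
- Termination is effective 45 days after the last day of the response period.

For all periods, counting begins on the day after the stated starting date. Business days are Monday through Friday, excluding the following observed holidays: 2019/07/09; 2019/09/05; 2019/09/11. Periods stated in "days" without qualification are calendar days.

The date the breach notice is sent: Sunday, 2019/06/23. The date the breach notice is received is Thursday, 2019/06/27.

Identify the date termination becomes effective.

2020/01/02

The last day of the mitigation period: 90 calendar days after 2019/06/23 is 2019/09/21.
The last day of the waiting period: counting 7 business days from Saturday, 2019/09/21 (Sep 23, Sep 24, Sep 25, Sep 26, Sep 27, Sep 30, Oct 1, skipping weekends) reaches Tuesday, 2019/10/01.
Adding 48 calendar days to 2019/10/01 gives 2019/11/18, which is the last day of the response period.
The date termination becomes effective: 45 calendar days after 2019/11/18 is 2020/01/02.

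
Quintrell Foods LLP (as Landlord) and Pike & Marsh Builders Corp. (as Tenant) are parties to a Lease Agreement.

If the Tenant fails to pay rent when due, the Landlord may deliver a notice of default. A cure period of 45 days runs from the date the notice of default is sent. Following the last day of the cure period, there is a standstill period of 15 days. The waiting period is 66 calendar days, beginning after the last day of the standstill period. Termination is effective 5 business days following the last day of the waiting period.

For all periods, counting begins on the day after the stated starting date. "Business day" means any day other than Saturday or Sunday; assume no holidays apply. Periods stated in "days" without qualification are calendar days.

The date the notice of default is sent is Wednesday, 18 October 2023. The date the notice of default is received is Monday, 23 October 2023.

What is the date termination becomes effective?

The last day of the cure period: 18 October 2023 + 45 days = 2 December 2023.
The last day of the standstill period: 2 December 2023 + 15 days = 17 December 2023.
The last day of the waiting period: 17 December 2023 + 66 days = 21 February 2024.
From Wednesday, 21 February 2024, 5 business days (Feb 22, Feb 23, Feb 26, Feb 27, Feb 28, skipping weekends) brings us to Wednesday, 28 February 2024, which is the date termination becomes effective.

28 February 2024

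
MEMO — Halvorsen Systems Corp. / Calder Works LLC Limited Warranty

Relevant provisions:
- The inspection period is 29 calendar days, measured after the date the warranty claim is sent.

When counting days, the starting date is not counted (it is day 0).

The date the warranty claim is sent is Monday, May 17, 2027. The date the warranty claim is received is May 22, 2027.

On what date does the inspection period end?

The last day of the inspection period: 29 calendar days after May 17, 2027 is Jun 15, 2027.

Jun 15, 2027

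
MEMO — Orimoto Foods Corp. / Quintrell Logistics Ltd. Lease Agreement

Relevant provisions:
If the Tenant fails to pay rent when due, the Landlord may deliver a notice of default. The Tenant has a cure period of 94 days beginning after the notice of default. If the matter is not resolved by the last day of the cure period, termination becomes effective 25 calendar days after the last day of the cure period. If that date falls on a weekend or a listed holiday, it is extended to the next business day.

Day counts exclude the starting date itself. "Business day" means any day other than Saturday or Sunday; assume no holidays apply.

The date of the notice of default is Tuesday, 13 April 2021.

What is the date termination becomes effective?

The last day of the cure period: 13 April 2021 + 94 days = 16 July 2021.
The date termination becomes effective: 25 calendar days after 16 July 2021 is 10 August 2021. 10 August 2021 is a Tuesday, so no roll-forward applies.

10 August 2021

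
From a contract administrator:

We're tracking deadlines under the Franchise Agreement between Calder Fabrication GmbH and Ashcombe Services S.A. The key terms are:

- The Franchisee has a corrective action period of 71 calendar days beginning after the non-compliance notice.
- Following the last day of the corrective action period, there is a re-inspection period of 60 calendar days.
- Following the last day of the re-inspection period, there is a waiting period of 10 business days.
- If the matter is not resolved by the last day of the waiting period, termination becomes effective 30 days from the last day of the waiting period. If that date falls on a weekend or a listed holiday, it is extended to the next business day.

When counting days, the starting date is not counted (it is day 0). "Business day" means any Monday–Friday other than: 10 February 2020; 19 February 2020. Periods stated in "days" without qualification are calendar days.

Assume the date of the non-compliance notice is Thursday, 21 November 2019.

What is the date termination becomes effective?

Adding 71 calendar days to 21 November 2019 gives 31 January 2020, which is the last day of the corrective action period.
The last day of the re-inspection period: 60 calendar days after 31 January 2020 is 31 March 2020.
The last day of the waiting period: counting 10 business days from Tuesday, 31 March 2020 (Apr 1, Apr 2, Apr 3, Apr 6, Apr 7, Apr 8, Apr 9, Apr 10, Apr 13, Apr 14, skipping weekends) reaches Tuesday, 14 April 2020.
Adding 30 calendar days to 14 April 2020 gives 14 May 2020, which is the date termination becomes effective. 14 May 2020 is a Thursday and is not a listed holiday, so no roll-forward applies.

14 May 2020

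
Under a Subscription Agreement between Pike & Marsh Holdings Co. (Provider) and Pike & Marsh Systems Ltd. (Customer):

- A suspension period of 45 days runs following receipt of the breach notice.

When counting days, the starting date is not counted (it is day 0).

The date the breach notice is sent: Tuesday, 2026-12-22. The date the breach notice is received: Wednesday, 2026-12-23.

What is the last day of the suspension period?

The last day of the suspension period: 45 calendar days after 2026-12-23 is 2027-02-06.

2027-02-06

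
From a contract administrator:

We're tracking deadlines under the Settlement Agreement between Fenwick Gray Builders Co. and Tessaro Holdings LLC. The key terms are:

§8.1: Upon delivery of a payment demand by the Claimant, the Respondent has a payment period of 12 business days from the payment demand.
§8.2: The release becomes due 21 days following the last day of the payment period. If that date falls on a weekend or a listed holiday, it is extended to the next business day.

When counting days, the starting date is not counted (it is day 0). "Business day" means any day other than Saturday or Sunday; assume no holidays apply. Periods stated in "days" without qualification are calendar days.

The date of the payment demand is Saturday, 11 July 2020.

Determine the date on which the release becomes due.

18 August 2020

From Saturday, 11 July 2020, 12 business days (Jul 13, Jul 14, Jul 15, Jul 16, …, Jul 24, Jul 27, Jul 28, skipping weekends) brings us to Tuesday, 28 July 2020, which is the last day of the payment period.
Adding 21 calendar days to 28 July 2020 gives 18 August 2020, which is the date on which the release becomes due. 18 August 2020 is a Tuesday, so no roll-forward applies.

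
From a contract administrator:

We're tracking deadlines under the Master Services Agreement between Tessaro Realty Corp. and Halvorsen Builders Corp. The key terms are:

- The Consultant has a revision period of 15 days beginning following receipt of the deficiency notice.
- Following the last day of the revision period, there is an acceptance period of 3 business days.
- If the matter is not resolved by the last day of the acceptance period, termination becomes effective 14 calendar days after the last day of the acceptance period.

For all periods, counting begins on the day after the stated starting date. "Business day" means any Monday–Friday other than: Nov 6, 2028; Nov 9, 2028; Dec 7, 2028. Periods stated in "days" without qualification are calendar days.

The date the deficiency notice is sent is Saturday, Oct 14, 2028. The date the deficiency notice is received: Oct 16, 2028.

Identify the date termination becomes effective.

Adding 15 calendar days to Oct 16, 2028 gives Oct 31, 2028, which is the last day of the revision period.
The last day of the acceptance period: counting 3 business days from Tuesday, Oct 31, 2028 (Nov 1, Nov 2, Nov 3, skipping weekends) reaches Friday, Nov 3, 2028.
Adding 14 calendar days to Nov 3, 2028 gives Nov 17, 2028, which is the date termination becomes effective.

Nov 17, 2028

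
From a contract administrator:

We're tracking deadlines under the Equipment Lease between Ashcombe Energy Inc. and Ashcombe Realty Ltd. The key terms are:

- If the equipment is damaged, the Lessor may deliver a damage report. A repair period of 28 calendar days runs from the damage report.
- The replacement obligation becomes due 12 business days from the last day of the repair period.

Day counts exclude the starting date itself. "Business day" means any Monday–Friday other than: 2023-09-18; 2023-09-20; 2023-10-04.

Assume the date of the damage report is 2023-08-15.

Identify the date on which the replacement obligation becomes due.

The last day of the repair period: 28 calendar days after 2023-08-15 is 2023-09-12.
From Tuesday, 2023-09-12, 12 business days (Sep 13, Sep 14, Sep 15, Sep 19, …, Sep 28, Sep 29, Oct 2, skipping weekends and the listed holidays on Sep 18, Sep 20) brings us to Monday, 2023-10-02, which is the date on which the replacement obligation becomes due.

2023-10-02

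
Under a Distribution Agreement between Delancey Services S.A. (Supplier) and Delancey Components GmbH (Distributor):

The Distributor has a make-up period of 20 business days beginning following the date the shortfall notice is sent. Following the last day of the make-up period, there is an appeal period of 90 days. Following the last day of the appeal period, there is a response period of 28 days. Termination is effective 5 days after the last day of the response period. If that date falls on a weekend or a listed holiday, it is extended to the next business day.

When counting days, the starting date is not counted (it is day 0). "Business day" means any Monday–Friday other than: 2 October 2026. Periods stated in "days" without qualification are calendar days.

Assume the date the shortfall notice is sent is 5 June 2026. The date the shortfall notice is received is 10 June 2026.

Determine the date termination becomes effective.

From Friday, 5 June 2026, 20 business days (Jun 8, Jun 9, Jun 10, Jun 11, …, Jul 1, Jul 2, Jul 3, skipping weekends) brings us to Friday, 3 July 2026, which is the last day of the make-up period.
The last day of the appeal period: 3 July 2026 + 90 days = 1 October 2026.
Adding 28 calendar days to 1 October 2026 gives 29 October 2026, which is the last day of the response period.
The date termination becomes effective: 29 October 2026 + 5 days = 3 November 2026. 3 November 2026 is a Tuesday and is not a listed holiday, so no roll-forward applies.

3 November 2026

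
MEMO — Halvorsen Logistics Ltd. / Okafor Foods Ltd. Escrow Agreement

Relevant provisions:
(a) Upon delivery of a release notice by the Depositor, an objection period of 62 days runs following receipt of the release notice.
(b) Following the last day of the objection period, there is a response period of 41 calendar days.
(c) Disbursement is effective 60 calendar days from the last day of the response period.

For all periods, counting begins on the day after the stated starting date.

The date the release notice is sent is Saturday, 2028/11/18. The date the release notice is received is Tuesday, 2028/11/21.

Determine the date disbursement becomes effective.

2029/05/03

The last day of the objection period: 2028/11/21 + 62 days = 2029/01/22.
The last day of the response period: 2029/01/22 + 41 days = 2029/03/04.
The date disbursement becomes effective: 60 calendar days after 2029/03/04 is 2029/05/03.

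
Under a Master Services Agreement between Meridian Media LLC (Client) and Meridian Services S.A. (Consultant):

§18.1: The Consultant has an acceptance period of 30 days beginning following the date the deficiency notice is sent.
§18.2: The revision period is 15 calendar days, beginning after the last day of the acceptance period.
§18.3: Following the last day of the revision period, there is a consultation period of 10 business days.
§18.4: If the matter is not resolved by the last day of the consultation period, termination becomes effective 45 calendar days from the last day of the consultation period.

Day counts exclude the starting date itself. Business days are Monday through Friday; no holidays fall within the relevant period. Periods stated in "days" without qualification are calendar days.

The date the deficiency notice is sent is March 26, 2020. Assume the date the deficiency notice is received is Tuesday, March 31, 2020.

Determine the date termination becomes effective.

July 6, 2020

The last day of the acceptance period: 30 calendar days after March 26, 2020 is April 25, 2020.
The last day of the revision period: April 25, 2020 + 15 days = May 10, 2020.
The last day of the consultation period: counting 10 business days from Sunday, May 10, 2020 (May 11, May 12, May 13, May 14, May 15, May 18, May 19, May 20, May 21, May 22, skipping weekends) reaches Friday, May 22, 2020.
Adding 45 calendar days to May 22, 2020 gives July 6, 2020, which is the date termination becomes effective.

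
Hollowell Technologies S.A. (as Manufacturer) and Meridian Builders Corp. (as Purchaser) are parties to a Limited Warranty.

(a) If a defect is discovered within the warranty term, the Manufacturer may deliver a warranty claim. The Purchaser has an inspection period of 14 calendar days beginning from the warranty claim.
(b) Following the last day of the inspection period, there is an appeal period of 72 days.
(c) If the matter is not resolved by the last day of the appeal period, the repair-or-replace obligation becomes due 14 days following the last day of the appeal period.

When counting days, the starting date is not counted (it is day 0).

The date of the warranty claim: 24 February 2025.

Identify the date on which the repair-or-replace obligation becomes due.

4 June 2025

The last day of the inspection period: 24 February 2025 + 14 days = 10 March 2025.
The last day of the appeal period: 72 calendar days after 10 March 2025 is 21 May 2025.
The date on which the repair-or-replace obligation becomes due: 21 May 2025 + 14 days = 4 June 2025.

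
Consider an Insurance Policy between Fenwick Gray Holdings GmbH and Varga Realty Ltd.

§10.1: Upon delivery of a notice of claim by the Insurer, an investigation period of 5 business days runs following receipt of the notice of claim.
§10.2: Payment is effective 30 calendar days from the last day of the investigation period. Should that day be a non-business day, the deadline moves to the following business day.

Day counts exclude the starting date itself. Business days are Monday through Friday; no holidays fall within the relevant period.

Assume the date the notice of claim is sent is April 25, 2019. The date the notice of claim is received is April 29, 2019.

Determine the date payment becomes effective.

From Monday, April 29, 2019, 5 business days (Apr 30, May 1, May 2, May 3, May 6, skipping weekends) brings us to Monday, May 6, 2019, which is the last day of the investigation period.
Adding 30 calendar days to May 6, 2019 gives June 5, 2019, which is the date payment becomes effective. June 5, 2019 is a Wednesday, so no roll-forward applies.

June 5, 2019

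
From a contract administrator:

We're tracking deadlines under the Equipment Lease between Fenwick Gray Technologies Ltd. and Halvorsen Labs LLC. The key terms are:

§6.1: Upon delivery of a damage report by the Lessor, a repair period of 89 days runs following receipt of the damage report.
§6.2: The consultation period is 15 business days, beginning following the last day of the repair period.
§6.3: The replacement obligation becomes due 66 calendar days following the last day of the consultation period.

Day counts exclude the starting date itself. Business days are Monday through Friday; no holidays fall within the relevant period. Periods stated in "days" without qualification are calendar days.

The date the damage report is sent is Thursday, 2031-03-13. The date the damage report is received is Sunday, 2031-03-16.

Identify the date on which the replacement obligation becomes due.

Adding 89 calendar days to 2031-03-16 gives 2031-06-13, which is the last day of the repair period.
From Friday, 2031-06-13, 15 business days (Jun 16, Jun 17, Jun 18, Jun 19, …, Jul 2, Jul 3, Jul 4, skipping weekends) brings us to Friday, 2031-07-04, which is the last day of the consultation period.
The date on which the replacement obligation becomes due: 66 calendar days after 2031-07-04 is 2031-09-08.

2031-09-08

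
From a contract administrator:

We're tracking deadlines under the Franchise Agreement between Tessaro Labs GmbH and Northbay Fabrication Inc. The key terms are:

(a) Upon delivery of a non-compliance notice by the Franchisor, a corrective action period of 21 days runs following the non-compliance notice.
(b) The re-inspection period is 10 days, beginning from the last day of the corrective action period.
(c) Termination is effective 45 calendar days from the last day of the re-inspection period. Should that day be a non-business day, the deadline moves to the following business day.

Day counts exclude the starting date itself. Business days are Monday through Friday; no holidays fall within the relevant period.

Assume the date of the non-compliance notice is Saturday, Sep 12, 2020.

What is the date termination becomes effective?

Adding 21 calendar days to Sep 12, 2020 gives Oct 3, 2020, which is the last day of the corrective action period.
The last day of the re-inspection period: Oct 3, 2020 + 10 days = Oct 13, 2020.
The date termination becomes effective: Oct 13, 2020 + 45 days = Nov 27, 2020. Nov 27, 2020 is a Friday, so no roll-forward applies.

Nov 27, 2020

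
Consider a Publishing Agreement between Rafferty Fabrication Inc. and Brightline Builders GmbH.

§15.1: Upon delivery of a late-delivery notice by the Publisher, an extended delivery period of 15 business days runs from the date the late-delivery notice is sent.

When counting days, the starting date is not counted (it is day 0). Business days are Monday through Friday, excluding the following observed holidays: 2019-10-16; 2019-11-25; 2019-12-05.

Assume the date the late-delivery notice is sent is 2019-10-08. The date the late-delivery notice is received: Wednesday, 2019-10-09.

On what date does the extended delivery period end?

The last day of the extended delivery period: counting 15 business days from Tuesday, 2019-10-08 (Oct 9, Oct 10, Oct 11, Oct 14, …, Oct 28, Oct 29, Oct 30, skipping weekends and the listed holiday on Oct 16) reaches Wednesday, 2019-10-30.

2019-10-30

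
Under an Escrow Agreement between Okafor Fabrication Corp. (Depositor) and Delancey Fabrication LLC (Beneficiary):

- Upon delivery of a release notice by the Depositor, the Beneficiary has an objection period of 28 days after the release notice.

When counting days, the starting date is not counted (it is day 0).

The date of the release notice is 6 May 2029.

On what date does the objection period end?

3 June 2029

Adding 28 calendar days to 6 May 2029 gives 3 June 2029, which is the last day of the objection period.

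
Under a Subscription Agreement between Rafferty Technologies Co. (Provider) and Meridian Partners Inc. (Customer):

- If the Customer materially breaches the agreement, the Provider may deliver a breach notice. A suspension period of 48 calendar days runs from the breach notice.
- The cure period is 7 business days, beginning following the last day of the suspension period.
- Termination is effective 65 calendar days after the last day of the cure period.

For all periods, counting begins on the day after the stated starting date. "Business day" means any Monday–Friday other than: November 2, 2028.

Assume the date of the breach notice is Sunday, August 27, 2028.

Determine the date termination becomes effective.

December 28, 2028

The last day of the suspension period: August 27, 2028 + 48 days = October 14, 2028.
From Saturday, October 14, 2028, 7 business days (Oct 16, Oct 17, Oct 18, Oct 19, Oct 20, Oct 23, Oct 24, skipping weekends) brings us to Tuesday, October 24, 2028, which is the last day of the cure period.
The date termination becomes effective: October 24, 2028 + 65 days = December 28, 2028.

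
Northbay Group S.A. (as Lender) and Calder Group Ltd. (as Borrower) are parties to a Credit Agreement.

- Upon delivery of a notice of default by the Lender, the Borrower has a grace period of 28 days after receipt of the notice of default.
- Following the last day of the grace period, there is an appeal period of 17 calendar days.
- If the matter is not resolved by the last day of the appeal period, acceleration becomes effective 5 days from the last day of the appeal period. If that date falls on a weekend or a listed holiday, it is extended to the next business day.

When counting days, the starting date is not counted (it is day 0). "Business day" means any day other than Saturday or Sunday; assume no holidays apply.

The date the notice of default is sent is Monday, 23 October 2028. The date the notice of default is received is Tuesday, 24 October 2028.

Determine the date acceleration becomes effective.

The last day of the grace period: 28 calendar days after 24 October 2028 is 21 November 2028.
The last day of the appeal period: 21 November 2028 + 17 days = 8 December 2028.
The date acceleration becomes effective: 5 calendar days after 8 December 2028 is 13 December 2028. 13 December 2028 is a Wednesday, so no roll-forward applies.

13 December 2028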